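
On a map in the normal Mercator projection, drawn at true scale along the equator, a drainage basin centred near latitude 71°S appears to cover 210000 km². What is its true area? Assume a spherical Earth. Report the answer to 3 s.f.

22300 km²

The Mercator projection is conformal; its linear scale factor is the same in every direction and equals sec φ = 1/cos φ.
Areal scale = k² = sec²φ = 1/cos²(71°) = 1/0.3256² = 9.434.
True area = apparent / (areal scale) = 210000 / 9.434 ≈ 22300 km².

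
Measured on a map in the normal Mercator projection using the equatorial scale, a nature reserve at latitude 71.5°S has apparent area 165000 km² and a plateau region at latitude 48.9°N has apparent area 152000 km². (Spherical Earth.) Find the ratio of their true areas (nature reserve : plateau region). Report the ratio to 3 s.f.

On Mercator the areal scale is sec²φ, so true area = apparent × cos²φ.
True area of nature reserve: 165000 × cos²(71.5°) = 165000 × 0.1007 = 16610 km².
True area of plateau region: 152000 × cos²(48.9°) = 152000 × 0.4321 = 65690 km².
Ratio = 16610 / 65690 ≈ 0.253.

0.253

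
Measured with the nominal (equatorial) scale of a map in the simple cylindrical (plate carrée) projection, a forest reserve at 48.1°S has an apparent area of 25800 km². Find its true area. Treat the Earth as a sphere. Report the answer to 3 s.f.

17200 km²

Plate carrée maps x = Rλ, y = Rφ. The meridian scale is h = 1 and the parallel scale is k = 1/cos φ = sec φ.
Areal scale = h·k = 1 × sec φ; at 48.1°, h = 1.000, k = 1.497, so h·k = 1.497.
True area = apparent / (areal scale) = 25800 / 1.497 ≈ 17200 km².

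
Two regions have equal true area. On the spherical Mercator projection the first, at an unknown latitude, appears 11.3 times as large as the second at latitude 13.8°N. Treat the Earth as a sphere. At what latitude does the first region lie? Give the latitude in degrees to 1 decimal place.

73.2°

On Mercator, (apparent₁)/(apparent₂) = sec²φ₁ / sec²φ₂ when true areas are equal.
cos²φ₂ / cos²φ₁ = 11.3  ⇒  cos φ₁ = cos 13.8° / √11.3 = 0.9711/3.362 = 0.2889.
φ₁ = arccos(0.2889) ≈ 73.2°.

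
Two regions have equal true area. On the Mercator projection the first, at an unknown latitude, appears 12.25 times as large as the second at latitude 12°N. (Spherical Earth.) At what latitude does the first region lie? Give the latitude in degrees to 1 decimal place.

73.8°

On Mercator, (apparent₁)/(apparent₂) = sec²φ₁ / sec²φ₂ when true areas are equal.
cos²φ₂ / cos²φ₁ = 12.25  ⇒  cos φ₁ = cos 12° / √12.25 = 0.9781/3.500 = 0.2795.
φ₁ = arccos(0.2795) ≈ 73.8°.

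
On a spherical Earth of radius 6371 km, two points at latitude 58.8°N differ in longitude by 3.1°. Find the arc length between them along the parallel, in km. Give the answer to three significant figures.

179 km

Arc length along a parallel = R cos φ · Δλ (with Δλ in radians).
= 6371 × cos 58.8° × (3.1° × π/180) = 6371 × 0.5180 × 0.05411 ≈ 179 km.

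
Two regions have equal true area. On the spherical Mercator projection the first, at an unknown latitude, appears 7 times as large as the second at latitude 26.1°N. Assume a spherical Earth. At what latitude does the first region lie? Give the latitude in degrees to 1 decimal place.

70.2°

On Mercator, (apparent₁)/(apparent₂) = sec²φ₁ / sec²φ₂ when true areas are equal.
cos²φ₂ / cos²φ₁ = 7  ⇒  cos φ₁ = cos 26.1° / √7 = 0.8980/2.646 = 0.3394.
φ₁ = arccos(0.3394) ≈ 70.2°.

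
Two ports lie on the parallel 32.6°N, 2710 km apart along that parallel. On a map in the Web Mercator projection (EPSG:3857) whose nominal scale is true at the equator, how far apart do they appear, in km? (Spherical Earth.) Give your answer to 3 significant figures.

3220 km

Mercator is conformal, so the point scale is isotropic: h = k = sec φ = 1/cos φ.
Along the parallel, k = sec 32.6° = 1/0.8425 = 1.187.
Map distance = 2710 × 1.187 ≈ 3220 km.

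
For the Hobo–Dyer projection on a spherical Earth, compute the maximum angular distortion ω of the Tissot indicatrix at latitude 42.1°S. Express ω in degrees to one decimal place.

7.7°

Hobo–Dyer is a cylindrical equal-area projection with standard parallels at ±37.5°. For cylindrical equal-area with standard parallel φ₀, h = cos φ / cos φ₀ and k = cos φ₀ / cos φ, so h·k = 1.
At 42.1°: h = 0.9352, k = 1.069; principal scales a = 1.069, b = 0.9352.
sin(ω/2) = (a − b)/(a + b) = 0.1340/2.004 = 0.06685, so ω = 2 arcsin(0.06685) ≈ 7.7°.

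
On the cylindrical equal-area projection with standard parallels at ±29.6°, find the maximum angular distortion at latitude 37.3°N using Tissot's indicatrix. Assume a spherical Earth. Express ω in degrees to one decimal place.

10.2°

For cylindrical equal-area with standard parallel φ₀, h = cos φ / cos φ₀ and k = cos φ₀ / cos φ, so h·k = 1.
At 37.3°: h = 0.9149, k = 1.093; principal scales a = 1.093, b = 0.9149.
sin(ω/2) = (a − b)/(a + b) = 0.1782/2.008 = 0.08874, so ω = 2 arcsin(0.08874) ≈ 10.2°.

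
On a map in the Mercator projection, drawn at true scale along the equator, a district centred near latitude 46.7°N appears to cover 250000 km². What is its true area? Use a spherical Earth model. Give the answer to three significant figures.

Mercator is conformal, so the point scale is isotropic: h = k = sec φ = 1/cos φ.
Areal scale = k² = sec²φ = 1/cos²(46.7°) = 1/0.6858² = 2.126.
True area = apparent / (areal scale) = 250000 / 2.126 ≈ 118000 km².

118000 km²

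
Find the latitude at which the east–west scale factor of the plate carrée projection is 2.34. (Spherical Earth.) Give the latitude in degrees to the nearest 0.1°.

Plate carrée: h = 1, k = sec φ along parallels.
sec φ = 2.34  ⇒  cos φ = 0.4274  ⇒  φ ≈ 64.7°.

64.7°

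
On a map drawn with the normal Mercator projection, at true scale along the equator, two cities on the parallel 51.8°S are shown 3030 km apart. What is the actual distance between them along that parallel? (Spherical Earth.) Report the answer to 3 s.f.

The Mercator projection is conformal; its linear scale factor is the same in every direction and equals sec φ = 1/cos φ.
Along the parallel at 51.8°, map distances are exaggerated by k = sec 51.8° = 1.617.
True distance = 3030 / 1.617 = 3030 × cos 51.8° ≈ 1870 km.

1870 km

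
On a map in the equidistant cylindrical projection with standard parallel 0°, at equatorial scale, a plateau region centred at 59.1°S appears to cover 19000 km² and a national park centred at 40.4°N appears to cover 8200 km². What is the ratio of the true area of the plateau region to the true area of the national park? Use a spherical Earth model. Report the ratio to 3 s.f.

1.56

Plate carrée has h = 1 and k = sec φ, giving areal scale sec φ; true area = (apparent area) · cos φ.
True area of plateau region: 19000 × cos(59.1°) = 19000 × 0.5135 = 9757 km².
True area of national park: 8200 × cos(40.4°) = 8200 × 0.7615 = 6245 km².
Ratio = 9757 / 6245 ≈ 1.56.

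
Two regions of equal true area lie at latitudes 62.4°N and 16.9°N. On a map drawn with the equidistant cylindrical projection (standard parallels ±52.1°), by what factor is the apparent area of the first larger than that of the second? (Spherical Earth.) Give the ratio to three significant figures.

2.07

The equidistant cylindrical projection with φ₀ = 52.1° has h = 1 (meridians true) and k = cos φ₀ / cos φ along parallels.
Areal scale at 62.4°: h·k = 1.000 × 1.326 = 1.326.
Areal scale at 16.9°: h·k = 1.000 × 0.6420 = 0.6420.
Ratio = 1.326/0.6420 ≈ 2.07.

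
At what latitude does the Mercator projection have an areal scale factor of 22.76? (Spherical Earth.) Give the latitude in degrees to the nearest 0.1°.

Mercator areal scale is sec²φ.
sec²φ = 22.76  ⇒  cos²φ = 0.04394  ⇒  cos φ = 0.2096.
φ = arccos(0.2096) ≈ 77.9°.

77.9°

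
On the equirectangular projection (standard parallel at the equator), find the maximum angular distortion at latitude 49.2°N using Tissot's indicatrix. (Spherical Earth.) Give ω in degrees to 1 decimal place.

24.2°

Plate carrée maps x = Rλ, y = Rφ. The meridian scale is h = 1 and the parallel scale is k = 1/cos φ = sec φ.
At 49.2°: h = 1.000, k = 1.530; principal scales a = 1.530, b = 1.000.
sin(ω/2) = (a − b)/(a + b) = 0.5304/2.530 = 0.2096, so ω = 2 arcsin(0.2096) ≈ 24.2°.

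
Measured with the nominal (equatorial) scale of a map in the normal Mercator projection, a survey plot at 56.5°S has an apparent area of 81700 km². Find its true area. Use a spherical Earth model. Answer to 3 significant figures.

24900 km²

For Mercator, h = k = sec φ (a conformal cylindrical projection has a single point scale, 1/cos φ).
Areal scale = k² = sec²φ = 1/cos²(56.5°) = 1/0.5519² = 3.283.
True area = apparent / (areal scale) = 81700 / 3.283 ≈ 24900 km².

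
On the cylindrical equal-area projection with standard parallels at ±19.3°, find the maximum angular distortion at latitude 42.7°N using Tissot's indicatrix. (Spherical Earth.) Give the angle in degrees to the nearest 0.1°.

For cylindrical equal-area with standard parallel φ₀, h = cos φ / cos φ₀ and k = cos φ₀ / cos φ, so h·k = 1.
At 42.7°: h = 0.7787, k = 1.284; principal scales a = 1.284, b = 0.7787.
sin(ω/2) = (a − b)/(a + b) = 0.5056/2.063 = 0.2451, so ω = 2 arcsin(0.2451) ≈ 28.4°.

28.4°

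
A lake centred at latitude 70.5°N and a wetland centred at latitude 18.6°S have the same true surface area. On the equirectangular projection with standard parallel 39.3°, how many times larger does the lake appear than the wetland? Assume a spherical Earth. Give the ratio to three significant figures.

2.84

In the equirectangular projection with standard parallel φ₀ = 39.3° (x = Rλ cos φ₀, y = Rφ), meridians are true-scale (h = 1) and the parallel scale is k = cos φ₀ / cos φ.
Areal scale at 70.5°: h·k = 1.000 × 2.318 = 2.318.
Areal scale at 18.6°: h·k = 1.000 × 0.8165 = 0.8165.
Ratio = 2.318/0.8165 ≈ 2.84.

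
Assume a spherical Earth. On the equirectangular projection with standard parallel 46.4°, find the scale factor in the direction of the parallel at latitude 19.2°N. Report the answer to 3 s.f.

In the equirectangular projection with standard parallel φ₀ = 46.4° (x = Rλ cos φ₀, y = Rφ), meridians are true-scale (h = 1) and the parallel scale is k = cos φ₀ / cos φ.
k = cos 46.4° / cos 19.2° = 0.6896/0.9444 = 0.7302.

0.730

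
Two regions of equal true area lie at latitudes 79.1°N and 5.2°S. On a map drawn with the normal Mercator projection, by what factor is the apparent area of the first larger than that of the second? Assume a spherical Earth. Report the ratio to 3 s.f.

27.7

Mercator is conformal with k = sec φ, so areal scale = k² = sec²φ.
At 79.1°: sec²(79.1°) = 1/0.1891² = 27.97.
At 5.2°: sec²(5.2°) = 1/0.9959² = 1.008.
Ratio = 27.97/1.008 = cos²(5.2°)/cos²(79.1°) ≈ 27.7.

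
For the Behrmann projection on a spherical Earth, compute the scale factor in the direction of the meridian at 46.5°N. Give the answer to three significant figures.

The Behrmann projection is cylindrical equal-area with φ₀ = 30°. For cylindrical equal-area with standard parallel φ₀, h = cos φ / cos φ₀ and k = cos φ₀ / cos φ, so h·k = 1.
h = cos 46.5° / cos 30° = 0.6884/0.8660 = 0.7948.

0.795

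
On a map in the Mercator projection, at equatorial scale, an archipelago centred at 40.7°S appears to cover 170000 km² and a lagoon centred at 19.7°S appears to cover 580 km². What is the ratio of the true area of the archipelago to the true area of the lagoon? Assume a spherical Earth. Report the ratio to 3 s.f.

190

On Mercator the areal scale is sec²φ, so true area = apparent × cos²φ.
True area of archipelago: 170000 × cos²(40.7°) = 170000 × 0.5748 = 97710 km².
True area of lagoon: 580 × cos²(19.7°) = 580 × 0.8864 = 514.1 km².
Ratio = 97710 / 514.1 ≈ 190.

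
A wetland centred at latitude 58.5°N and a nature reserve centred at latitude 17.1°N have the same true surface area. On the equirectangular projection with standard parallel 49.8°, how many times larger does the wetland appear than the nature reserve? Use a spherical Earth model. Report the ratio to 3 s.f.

1.83

In the equirectangular projection with standard parallel φ₀ = 49.8° (x = Rλ cos φ₀, y = Rφ), meridians are true-scale (h = 1) and the parallel scale is k = cos φ₀ / cos φ.
Areal scale at 58.5°: h·k = 1.000 × 1.235 = 1.235.
Areal scale at 17.1°: h·k = 1.000 × 0.6753 = 0.6753.
Ratio = 1.235/0.6753 ≈ 1.83.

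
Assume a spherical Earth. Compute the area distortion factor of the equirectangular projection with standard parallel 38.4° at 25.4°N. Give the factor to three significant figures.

0.868

The equidistant cylindrical projection with φ₀ = 38.4° has h = 1 (meridians true) and k = cos φ₀ / cos φ along parallels.
Areal scale = h·k = 1 × cos φ₀ / cos φ; at 25.4°, h = 1.000, k = 0.8676, so h·k = 0.8676.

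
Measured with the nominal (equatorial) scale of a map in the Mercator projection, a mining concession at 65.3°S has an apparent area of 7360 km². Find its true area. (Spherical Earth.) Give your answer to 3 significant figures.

1290 km²

Mercator is conformal, so the point scale is isotropic: h = k = sec φ = 1/cos φ.
Areal scale = k² = sec²φ = 1/cos²(65.3°) = 1/0.4179² = 5.727.
True area = apparent / (areal scale) = 7360 / 5.727 ≈ 1290 km².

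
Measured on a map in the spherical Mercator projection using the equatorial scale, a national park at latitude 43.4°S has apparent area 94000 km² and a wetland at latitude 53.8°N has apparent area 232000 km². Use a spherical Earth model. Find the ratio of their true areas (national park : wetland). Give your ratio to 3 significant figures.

0.613

Mercator's areal exaggeration is sec²φ; hence true area = (apparent area) · cos²φ.
True area of national park: 94000 × cos²(43.4°) = 94000 × 0.5279 = 49620 km².
True area of wetland: 232000 × cos²(53.8°) = 232000 × 0.3488 = 80930 km².
Ratio = 49620 / 80930 ≈ 0.613.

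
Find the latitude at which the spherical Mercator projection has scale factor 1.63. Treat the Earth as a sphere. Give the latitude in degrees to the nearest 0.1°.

52.2°

Mercator scale is k = sec φ = 1/cos φ.
1/cos φ = 1.63  ⇒  cos φ = 0.6135  ⇒  φ = arccos(0.6135) ≈ 52.2°.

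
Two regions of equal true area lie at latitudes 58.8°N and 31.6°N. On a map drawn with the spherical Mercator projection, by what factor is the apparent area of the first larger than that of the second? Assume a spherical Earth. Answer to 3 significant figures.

2.70

On Mercator, area is exaggerated by sec²φ = 1/cos²φ.
At 58.8°: sec²(58.8°) = 1/0.5180² = 3.726.
At 31.6°: sec²(31.6°) = 1/0.8517² = 1.378.
Ratio = 3.726/1.378 = cos²(31.6°)/cos²(58.8°) ≈ 2.70.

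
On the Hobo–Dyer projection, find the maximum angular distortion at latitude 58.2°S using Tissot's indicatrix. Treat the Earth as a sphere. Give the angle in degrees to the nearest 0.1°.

The Hobo–Dyer projection is cylindrical equal-area with φ₀ = 37.5°. Cylindrical equal-area (φ₀ = 37.5°): h = cos φ / cos 37.5° along meridians, k = cos 37.5° / cos φ along parallels; h·k = 1.
At 58.2°: h = 0.6642, k = 1.506; principal scales a = 1.506, b = 0.6642.
sin(ω/2) = (a − b)/(a + b) = 0.8413/2.170 = 0.3878, so ω = 2 arcsin(0.3878) ≈ 45.6°.

45.6°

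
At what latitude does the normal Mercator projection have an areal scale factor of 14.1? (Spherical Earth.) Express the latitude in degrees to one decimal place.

Mercator areal scale is sec²φ.
sec²φ = 14.1  ⇒  cos²φ = 0.07092  ⇒  cos φ = 0.2663.
φ = arccos(0.2663) ≈ 74.6°.

74.6°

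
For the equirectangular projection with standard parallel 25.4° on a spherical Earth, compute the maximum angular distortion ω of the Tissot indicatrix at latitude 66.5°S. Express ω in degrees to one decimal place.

45.6°

The equidistant cylindrical projection with φ₀ = 25.4° has h = 1 (meridians true) and k = cos φ₀ / cos φ along parallels.
At 66.5°: h = 1.000, k = 2.265; principal scales a = 2.265, b = 1.000.
sin(ω/2) = (a − b)/(a + b) = 1.265/3.265 = 0.3875, so ω = 2 arcsin(0.3875) ≈ 45.6°.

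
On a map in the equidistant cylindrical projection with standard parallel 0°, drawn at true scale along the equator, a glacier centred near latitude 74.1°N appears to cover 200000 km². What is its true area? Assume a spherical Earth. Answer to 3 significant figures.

54800 km²

For the equirectangular projection with φ₀ = 0 (plate carrée), h = 1 along meridians and k = sec φ along parallels.
Areal scale = h·k = 1 × sec φ; at 74.1°, h = 1.000, k = 3.650, so h·k = 3.650.
True area = apparent / (areal scale) = 200000 / 3.650 ≈ 54800 km².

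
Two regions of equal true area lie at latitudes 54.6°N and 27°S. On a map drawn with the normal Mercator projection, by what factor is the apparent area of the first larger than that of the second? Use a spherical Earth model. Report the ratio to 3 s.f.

2.37

Mercator is conformal with k = sec φ, so areal scale = k² = sec²φ.
At 54.6°: sec²(54.6°) = 1/0.5793² = 2.980.
At 27°: sec²(27°) = 1/0.8910² = 1.260.
Ratio = 2.980/1.260 = cos²(27°)/cos²(54.6°) ≈ 2.37.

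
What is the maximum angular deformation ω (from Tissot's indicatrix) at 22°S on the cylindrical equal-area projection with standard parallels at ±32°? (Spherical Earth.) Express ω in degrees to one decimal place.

For cylindrical equal-area with standard parallel φ₀, h = cos φ / cos φ₀ and k = cos φ₀ / cos φ, so h·k = 1.
At 22°: h = 1.093, k = 0.9146; principal scales a = 1.093, b = 0.9146.
sin(ω/2) = (a − b)/(a + b) = 0.1787/2.008 = 0.08898, so ω = 2 arcsin(0.08898) ≈ 10.2°.

10.2°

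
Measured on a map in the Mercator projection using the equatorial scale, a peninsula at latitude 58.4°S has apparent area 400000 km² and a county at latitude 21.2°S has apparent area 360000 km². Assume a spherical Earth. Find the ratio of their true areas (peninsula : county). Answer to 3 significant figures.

Mercator's areal exaggeration is sec²φ; hence true area = (apparent area) · cos²φ.
True area of peninsula: 400000 × cos²(58.4°) = 400000 × 0.2746 = 109800 km².
True area of county: 360000 × cos²(21.2°) = 360000 × 0.8692 = 312900 km².
Ratio = 109800 / 312900 ≈ 0.351.

0.351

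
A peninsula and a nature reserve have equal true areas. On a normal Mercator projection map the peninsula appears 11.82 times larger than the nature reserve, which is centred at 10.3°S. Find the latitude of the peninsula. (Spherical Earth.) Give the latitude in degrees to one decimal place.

73.4°

On Mercator, (apparent₁)/(apparent₂) = sec²φ₁ / sec²φ₂ when true areas are equal.
cos²φ₂ / cos²φ₁ = 11.82  ⇒  cos φ₁ = cos 10.3° / √11.82 = 0.9839/3.438 = 0.2862.
φ₁ = arccos(0.2862) ≈ 73.4°.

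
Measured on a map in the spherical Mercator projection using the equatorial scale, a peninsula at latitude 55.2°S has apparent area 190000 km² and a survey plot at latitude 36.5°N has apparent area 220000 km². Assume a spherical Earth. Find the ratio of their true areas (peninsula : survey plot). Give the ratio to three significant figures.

0.435

On Mercator the areal scale is sec²φ, so true area = apparent × cos²φ.
True area of peninsula: 190000 × cos²(55.2°) = 190000 × 0.3257 = 61890 km².
True area of survey plot: 220000 × cos²(36.5°) = 220000 × 0.6462 = 142200 km².
Ratio = 61890 / 142200 ≈ 0.435.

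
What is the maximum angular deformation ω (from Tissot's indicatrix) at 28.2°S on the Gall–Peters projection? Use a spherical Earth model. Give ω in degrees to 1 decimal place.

25.0°

Gall–Peters is a cylindrical equal-area projection with standard parallels at ±45°. A cylindrical equal-area projection with standard parallel φ₀ has meridian scale h = cos φ / cos φ₀ and parallel scale k = cos φ₀ / cos φ (so areas are preserved, h·k = 1).
At 28.2°: h = 1.246, k = 0.8023; principal scales a = 1.246, b = 0.8023.
sin(ω/2) = (a − b)/(a + b) = 0.4440/2.049 = 0.2167, so ω = 2 arcsin(0.2167) ≈ 25.0°.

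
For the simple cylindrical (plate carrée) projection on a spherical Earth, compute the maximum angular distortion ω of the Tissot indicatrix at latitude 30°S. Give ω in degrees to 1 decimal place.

For the equirectangular projection with φ₀ = 0 (plate carrée), h = 1 along meridians and k = sec φ along parallels.
At 30°: h = 1.000, k = 1.155; principal scales a = 1.155, b = 1.000.
sin(ω/2) = (a − b)/(a + b) = 0.1547/2.155 = 0.07180, so ω = 2 arcsin(0.07180) ≈ 8.2°.

8.2°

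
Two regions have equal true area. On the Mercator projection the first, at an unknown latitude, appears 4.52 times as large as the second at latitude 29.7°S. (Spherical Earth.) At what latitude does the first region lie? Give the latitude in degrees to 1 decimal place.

65.9°

Mercator areal scale is sec²φ, so apparent-area ratio = sec²φ₁ / sec²φ₂ = cos²φ₂ / cos²φ₁.
cos²φ₂ / cos²φ₁ = 4.52  ⇒  cos φ₁ = cos 29.7° / √4.52 = 0.8686/2.126 = 0.4086.
φ₁ = arccos(0.4086) ≈ 65.9°.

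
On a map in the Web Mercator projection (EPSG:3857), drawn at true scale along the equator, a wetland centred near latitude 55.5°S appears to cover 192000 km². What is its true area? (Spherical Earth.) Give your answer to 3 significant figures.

The Mercator projection is conformal; its linear scale factor is the same in every direction and equals sec φ = 1/cos φ.
Areal scale = k² = sec²φ = 1/cos²(55.5°) = 1/0.5664² = 3.117.
True area = apparent / (areal scale) = 192000 / 3.117 ≈ 61600 km².

61600 km²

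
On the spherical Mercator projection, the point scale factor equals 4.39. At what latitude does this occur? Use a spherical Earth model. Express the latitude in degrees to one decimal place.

76.8°

Mercator scale is k = sec φ = 1/cos φ.
1/cos φ = 4.39  ⇒  cos φ = 0.2278  ⇒  φ = arccos(0.2278) ≈ 76.8°.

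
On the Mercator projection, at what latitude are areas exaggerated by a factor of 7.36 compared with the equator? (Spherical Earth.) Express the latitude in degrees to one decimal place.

68.4°

Mercator areal scale is sec²φ.
sec²φ = 7.36  ⇒  cos²φ = 0.1359  ⇒  cos φ = 0.3686.
φ = arccos(0.3686) ≈ 68.4°.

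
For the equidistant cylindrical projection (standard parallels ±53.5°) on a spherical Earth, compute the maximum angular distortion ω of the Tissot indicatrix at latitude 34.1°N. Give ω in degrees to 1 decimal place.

In the equirectangular projection with standard parallel φ₀ = 53.5° (x = Rλ cos φ₀, y = Rφ), meridians are true-scale (h = 1) and the parallel scale is k = cos φ₀ / cos φ.
At 34.1°: h = 1.000, k = 0.7183; principal scales a = 1.000, b = 0.7183.
sin(ω/2) = (a − b)/(a + b) = 0.2817/1.718 = 0.1639, so ω = 2 arcsin(0.1639) ≈ 18.9°.

18.9°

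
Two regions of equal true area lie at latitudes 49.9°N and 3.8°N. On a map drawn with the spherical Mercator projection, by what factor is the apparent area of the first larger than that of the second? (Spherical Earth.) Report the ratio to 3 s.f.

2.40

Mercator is conformal with k = sec φ, so areal scale = k² = sec²φ.
At 49.9°: sec²(49.9°) = 1/0.6441² = 2.410.
At 3.8°: sec²(3.8°) = 1/0.9978² = 1.004.
Ratio = 2.410/1.004 = cos²(3.8°)/cos²(49.9°) ≈ 2.40.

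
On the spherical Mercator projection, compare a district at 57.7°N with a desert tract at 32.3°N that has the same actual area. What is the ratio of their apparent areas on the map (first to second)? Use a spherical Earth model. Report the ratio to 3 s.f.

Mercator areal scale is sec²φ.
At 57.7°: sec²(57.7°) = 1/0.5344² = 3.502.
At 32.3°: sec²(32.3°) = 1/0.8453² = 1.400.
Ratio = 3.502/1.400 = cos²(32.3°)/cos²(57.7°) ≈ 2.50.

2.50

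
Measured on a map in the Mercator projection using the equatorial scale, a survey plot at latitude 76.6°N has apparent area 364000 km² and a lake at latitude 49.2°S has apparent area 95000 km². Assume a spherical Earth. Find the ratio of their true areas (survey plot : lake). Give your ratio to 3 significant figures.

0.482

On Mercator the areal scale is sec²φ, so true area = apparent × cos²φ.
True area of survey plot: 364000 × cos²(76.6°) = 364000 × 0.05371 = 19550 km².
True area of lake: 95000 × cos²(49.2°) = 95000 × 0.4270 = 40560 km².
Ratio = 19550 / 40560 ≈ 0.482.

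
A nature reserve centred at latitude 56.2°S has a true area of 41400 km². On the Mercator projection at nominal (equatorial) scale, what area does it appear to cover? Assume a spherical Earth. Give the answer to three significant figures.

134000 km²

The Mercator projection is conformal; its linear scale factor is the same in every direction and equals sec φ = 1/cos φ.
Areal scale = k² = sec²φ = 1/cos²(56.2°) = 1/0.5563² = 3.231.
Apparent area = 41400 × 3.231 ≈ 134000 km².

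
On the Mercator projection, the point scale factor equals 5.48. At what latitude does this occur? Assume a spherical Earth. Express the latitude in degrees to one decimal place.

Mercator scale is k = sec φ = 1/cos φ.
1/cos φ = 5.48  ⇒  cos φ = 0.1825  ⇒  φ = arccos(0.1825) ≈ 79.5°.

79.5°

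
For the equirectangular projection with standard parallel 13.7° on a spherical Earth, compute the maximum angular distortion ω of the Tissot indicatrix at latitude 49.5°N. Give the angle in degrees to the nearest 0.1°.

22.9°

In the equirectangular projection with standard parallel φ₀ = 13.7° (x = Rλ cos φ₀, y = Rφ), meridians are true-scale (h = 1) and the parallel scale is k = cos φ₀ / cos φ.
At 49.5°: h = 1.000, k = 1.496; principal scales a = 1.496, b = 1.000.
sin(ω/2) = (a − b)/(a + b) = 0.4960/2.496 = 0.1987, so ω = 2 arcsin(0.1987) ≈ 22.9°.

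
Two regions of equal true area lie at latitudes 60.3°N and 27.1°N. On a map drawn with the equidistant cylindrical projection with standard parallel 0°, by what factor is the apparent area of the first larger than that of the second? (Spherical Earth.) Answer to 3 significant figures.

For the equirectangular projection with φ₀ = 0 (plate carrée), h = 1 along meridians and k = sec φ along parallels.
Areal scale at 60.3°: h·k = 1.000 × 2.018 = 2.018.
Areal scale at 27.1°: h·k = 1.000 × 1.123 = 1.123.
Ratio = 2.018/1.123 ≈ 1.80.

1.80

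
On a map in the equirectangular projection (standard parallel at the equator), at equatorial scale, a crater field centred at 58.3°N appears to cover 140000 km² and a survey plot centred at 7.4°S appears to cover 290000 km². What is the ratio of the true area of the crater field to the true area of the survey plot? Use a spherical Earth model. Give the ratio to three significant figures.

Plate carrée has h = 1 and k = sec φ, giving areal scale sec φ; true area = (apparent area) · cos φ.
True area of crater field: 140000 × cos(58.3°) = 140000 × 0.5255 = 73570 km².
True area of survey plot: 290000 × cos(7.4°) = 290000 × 0.9917 = 287600 km².
Ratio = 73570 / 287600 ≈ 0.256.

0.256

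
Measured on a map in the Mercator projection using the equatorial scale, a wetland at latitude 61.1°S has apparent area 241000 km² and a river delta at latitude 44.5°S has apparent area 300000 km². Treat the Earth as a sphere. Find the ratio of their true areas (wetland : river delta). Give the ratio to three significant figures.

On Mercator the areal scale is sec²φ, so true area = apparent × cos²φ.
True area of wetland: 241000 × cos²(61.1°) = 241000 × 0.2336 = 56290 km².
True area of river delta: 300000 × cos²(44.5°) = 300000 × 0.5087 = 152600 km².
Ratio = 56290 / 152600 ≈ 0.369.

0.369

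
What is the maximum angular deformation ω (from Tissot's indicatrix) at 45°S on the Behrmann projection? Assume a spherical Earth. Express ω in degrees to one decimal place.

Behrmann is a cylindrical equal-area projection with standard parallels at ±30°. A cylindrical equal-area projection with standard parallel φ₀ has meridian scale h = cos φ / cos φ₀ and parallel scale k = cos φ₀ / cos φ (so areas are preserved, h·k = 1).
At 45°: h = 0.8165, k = 1.225; principal scales a = 1.225, b = 0.8165.
sin(ω/2) = (a − b)/(a + b) = 0.4082/2.041 = 0.2000, so ω = 2 arcsin(0.2000) ≈ 23.1°.

23.1°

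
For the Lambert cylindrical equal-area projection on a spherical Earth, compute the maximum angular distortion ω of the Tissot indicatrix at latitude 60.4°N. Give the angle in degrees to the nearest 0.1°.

74.9°

The Lambert cylindrical equal-area projection is the cylindrical equal-area projection with its standard parallel at the equator (φ₀ = 0). For cylindrical equal-area with standard parallel φ₀, h = cos φ / cos φ₀ and k = cos φ₀ / cos φ, so h·k = 1.
At 60.4°: h = 0.4939, k = 2.025; principal scales a = 2.025, b = 0.4939.
sin(ω/2) = (a − b)/(a + b) = 1.531/2.518 = 0.6077, so ω = 2 arcsin(0.6077) ≈ 74.9°.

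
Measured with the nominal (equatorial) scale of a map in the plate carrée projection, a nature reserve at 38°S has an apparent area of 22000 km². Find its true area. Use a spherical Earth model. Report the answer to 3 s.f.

17300 km²

For the equirectangular projection with φ₀ = 0 (plate carrée), h = 1 along meridians and k = sec φ along parallels.
Areal scale = h·k = 1 × sec φ; at 38°, h = 1.000, k = 1.269, so h·k = 1.269.
True area = apparent / (areal scale) = 22000 / 1.269 ≈ 17300 km².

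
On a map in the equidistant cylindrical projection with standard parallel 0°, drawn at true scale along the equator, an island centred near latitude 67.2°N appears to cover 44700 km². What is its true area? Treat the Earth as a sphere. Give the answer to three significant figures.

17300 km²

For the equirectangular projection with φ₀ = 0 (plate carrée), h = 1 along meridians and k = sec φ along parallels.
Areal scale = h·k = 1 × sec φ; at 67.2°, h = 1.000, k = 2.581, so h·k = 2.581.
True area = apparent / (areal scale) = 44700 / 2.581 ≈ 17300 km².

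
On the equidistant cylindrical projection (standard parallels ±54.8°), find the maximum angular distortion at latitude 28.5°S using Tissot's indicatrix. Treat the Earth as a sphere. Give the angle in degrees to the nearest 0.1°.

24.0°

With standard parallel φ₀ = 54.8°, the equirectangular projection gives x = Rλ cos φ₀, y = Rφ, so h = 1 and k = cos 54.8° / cos φ.
At 28.5°: h = 1.000, k = 0.6559; principal scales a = 1.000, b = 0.6559.
sin(ω/2) = (a − b)/(a + b) = 0.3441/1.656 = 0.2078, so ω = 2 arcsin(0.2078) ≈ 24.0°.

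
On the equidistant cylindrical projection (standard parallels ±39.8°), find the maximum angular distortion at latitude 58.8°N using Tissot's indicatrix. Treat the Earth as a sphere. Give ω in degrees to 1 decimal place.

22.4°

With standard parallel φ₀ = 39.8°, the equirectangular projection gives x = Rλ cos φ₀, y = Rφ, so h = 1 and k = cos 39.8° / cos φ.
At 58.8°: h = 1.000, k = 1.483; principal scales a = 1.483, b = 1.000.
sin(ω/2) = (a − b)/(a + b) = 0.4831/2.483 = 0.1946, so ω = 2 arcsin(0.1946) ≈ 22.4°.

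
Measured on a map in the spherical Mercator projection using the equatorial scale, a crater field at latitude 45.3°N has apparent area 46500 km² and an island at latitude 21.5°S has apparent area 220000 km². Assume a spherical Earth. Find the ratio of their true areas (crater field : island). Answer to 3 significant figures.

On Mercator the areal scale is sec²φ, so true area = apparent × cos²φ.
True area of crater field: 46500 × cos²(45.3°) = 46500 × 0.4948 = 23010 km².
True area of island: 220000 × cos²(21.5°) = 220000 × 0.8657 = 190400 km².
Ratio = 23010 / 190400 ≈ 0.121.

0.121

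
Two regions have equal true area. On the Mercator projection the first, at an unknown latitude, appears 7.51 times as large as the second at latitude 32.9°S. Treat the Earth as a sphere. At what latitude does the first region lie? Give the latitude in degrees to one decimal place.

On Mercator, (apparent₁)/(apparent₂) = sec²φ₁ / sec²φ₂ when true areas are equal.
cos²φ₂ / cos²φ₁ = 7.51  ⇒  cos φ₁ = cos 32.9° / √7.51 = 0.8396/2.740 = 0.3064.
φ₁ = arccos(0.3064) ≈ 72.2°.

72.2°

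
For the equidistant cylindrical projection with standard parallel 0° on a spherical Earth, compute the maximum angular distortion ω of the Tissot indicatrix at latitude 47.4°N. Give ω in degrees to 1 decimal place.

22.2°

In the plate carrée (x = Rλ, y = Rφ), meridians are true-scale (h = 1) and parallels are stretched by k = sec φ.
At 47.4°: h = 1.000, k = 1.477; principal scales a = 1.477, b = 1.000.
sin(ω/2) = (a − b)/(a + b) = 0.4774/2.477 = 0.1927, so ω = 2 arcsin(0.1927) ≈ 22.2°.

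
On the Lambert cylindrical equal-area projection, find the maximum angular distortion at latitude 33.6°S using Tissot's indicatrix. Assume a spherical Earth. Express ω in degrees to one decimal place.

20.8°

The Lambert cylindrical equal-area projection is the cylindrical equal-area projection with its standard parallel at the equator (φ₀ = 0). For cylindrical equal-area with standard parallel φ₀, h = cos φ / cos φ₀ and k = cos φ₀ / cos φ, so h·k = 1.
At 33.6°: h = 0.8329, k = 1.201; principal scales a = 1.201, b = 0.8329.
sin(ω/2) = (a − b)/(a + b) = 0.3677/2.034 = 0.1808, so ω = 2 arcsin(0.1808) ≈ 20.8°.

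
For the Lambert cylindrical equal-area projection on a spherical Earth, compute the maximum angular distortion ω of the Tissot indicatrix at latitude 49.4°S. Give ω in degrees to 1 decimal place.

The Lambert cylindrical equal-area projection is the cylindrical equal-area projection with its standard parallel at the equator (φ₀ = 0). A cylindrical equal-area projection with standard parallel φ₀ has meridian scale h = cos φ / cos φ₀ and parallel scale k = cos φ₀ / cos φ (so areas are preserved, h·k = 1).
At 49.4°: h = 0.6508, k = 1.537; principal scales a = 1.537, b = 0.6508.
sin(ω/2) = (a − b)/(a + b) = 0.8859/2.187 = 0.4050, so ω = 2 arcsin(0.4050) ≈ 47.8°.

47.8°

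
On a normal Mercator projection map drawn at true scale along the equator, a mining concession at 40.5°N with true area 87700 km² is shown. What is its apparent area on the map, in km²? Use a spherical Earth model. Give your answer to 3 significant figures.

152000 km²

For Mercator, h = k = sec φ (a conformal cylindrical projection has a single point scale, 1/cos φ).
Areal scale = k² = sec²φ = 1/cos²(40.5°) = 1/0.7604² = 1.729.
Apparent area = 87700 × 1.729 ≈ 152000 km².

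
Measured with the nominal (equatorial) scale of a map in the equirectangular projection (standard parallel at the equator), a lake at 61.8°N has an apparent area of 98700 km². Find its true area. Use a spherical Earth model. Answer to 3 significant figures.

46600 km²

For the equirectangular projection with φ₀ = 0 (plate carrée), h = 1 along meridians and k = sec φ along parallels.
Areal scale = h·k = 1 × sec φ; at 61.8°, h = 1.000, k = 2.116, so h·k = 2.116.
True area = apparent / (areal scale) = 98700 / 2.116 ≈ 46600 km².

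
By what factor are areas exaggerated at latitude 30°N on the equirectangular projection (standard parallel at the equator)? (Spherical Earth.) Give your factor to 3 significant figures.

For the equirectangular projection with φ₀ = 0 (plate carrée), h = 1 along meridians and k = sec φ along parallels.
Areal scale = h·k = 1 × sec φ; at 30°, h = 1.000, k = 1.155, so h·k = 1.155.

1.15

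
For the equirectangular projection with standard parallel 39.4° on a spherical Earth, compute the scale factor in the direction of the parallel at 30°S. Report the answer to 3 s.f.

In the equirectangular projection with standard parallel φ₀ = 39.4° (x = Rλ cos φ₀, y = Rφ), meridians are true-scale (h = 1) and the parallel scale is k = cos φ₀ / cos φ.
k = cos 39.4° / cos 30° = 0.7727/0.8660 = 0.8923.

0.892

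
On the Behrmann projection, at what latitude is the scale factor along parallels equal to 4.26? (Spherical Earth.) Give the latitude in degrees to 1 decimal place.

78.3°

Behrmann is a cylindrical equal-area projection with standard parallels at ±30°. A cylindrical equal-area projection with standard parallel φ₀ has meridian scale h = cos φ / cos φ₀ and parallel scale k = cos φ₀ / cos φ (so areas are preserved, h·k = 1).
k = cos φ₀ / cos φ = 4.26  ⇒  cos φ = cos 30° / 4.26 = 0.2033.
φ = arccos(0.2033) ≈ 78.3°.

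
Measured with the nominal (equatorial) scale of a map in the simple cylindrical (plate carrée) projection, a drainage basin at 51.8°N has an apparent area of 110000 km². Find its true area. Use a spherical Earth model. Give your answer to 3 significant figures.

In the plate carrée (x = Rλ, y = Rφ), meridians are true-scale (h = 1) and parallels are stretched by k = sec φ.
Areal scale = h·k = 1 × sec φ; at 51.8°, h = 1.000, k = 1.617, so h·k = 1.617.
True area = apparent / (areal scale) = 110000 / 1.617 ≈ 68000 km².

68000 km²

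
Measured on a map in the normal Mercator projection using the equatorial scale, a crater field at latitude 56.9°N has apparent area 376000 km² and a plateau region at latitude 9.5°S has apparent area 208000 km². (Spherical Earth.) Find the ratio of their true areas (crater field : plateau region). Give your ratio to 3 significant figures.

Since Mercator area scale is 1/cos²φ, the true area equals the apparent area multiplied by cos²φ.
True area of crater field: 376000 × cos²(56.9°) = 376000 × 0.2982 = 112100 km².
True area of plateau region: 208000 × cos²(9.5°) = 208000 × 0.9728 = 202300 km².
Ratio = 112100 / 202300 ≈ 0.554.

0.554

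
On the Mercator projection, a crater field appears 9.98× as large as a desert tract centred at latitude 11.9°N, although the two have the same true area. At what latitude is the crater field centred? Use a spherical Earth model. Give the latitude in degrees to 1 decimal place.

On Mercator, (apparent₁)/(apparent₂) = sec²φ₁ / sec²φ₂ when true areas are equal.
cos²φ₂ / cos²φ₁ = 9.98  ⇒  cos φ₁ = cos 11.9° / √9.98 = 0.9785/3.159 = 0.3097.
φ₁ = arccos(0.3097) ≈ 72.0°.

72.0°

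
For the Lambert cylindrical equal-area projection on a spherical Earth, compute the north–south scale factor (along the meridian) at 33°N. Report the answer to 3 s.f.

The Lambert cylindrical equal-area projection is the cylindrical equal-area projection with its standard parallel at the equator (φ₀ = 0). A cylindrical equal-area projection with standard parallel φ₀ has meridian scale h = cos φ / cos φ₀ and parallel scale k = cos φ₀ / cos φ (so areas are preserved, h·k = 1).
h = cos 33° / cos 0° = 0.8387/1.000 = 0.8387.

0.839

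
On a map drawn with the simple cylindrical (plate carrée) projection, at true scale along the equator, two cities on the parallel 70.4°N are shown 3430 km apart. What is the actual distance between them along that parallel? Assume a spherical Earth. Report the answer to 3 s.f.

For the equirectangular projection with φ₀ = 0 (plate carrée), h = 1 along meridians and k = sec φ along parallels.
Along the parallel at 70.4°, map distances are exaggerated by k = sec 70.4° = 2.981.
True distance = 3430 / 2.981 = 3430 × cos 70.4° ≈ 1150 km.

1150 km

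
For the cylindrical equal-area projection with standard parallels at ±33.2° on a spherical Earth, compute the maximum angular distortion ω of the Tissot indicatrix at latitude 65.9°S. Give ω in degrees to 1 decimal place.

76.0°

A cylindrical equal-area projection with standard parallel φ₀ has meridian scale h = cos φ / cos φ₀ and parallel scale k = cos φ₀ / cos φ (so areas are preserved, h·k = 1).
At 65.9°: h = 0.4880, k = 2.049; principal scales a = 2.049, b = 0.4880.
sin(ω/2) = (a − b)/(a + b) = 1.561/2.537 = 0.6153, so ω = 2 arcsin(0.6153) ≈ 76.0°.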